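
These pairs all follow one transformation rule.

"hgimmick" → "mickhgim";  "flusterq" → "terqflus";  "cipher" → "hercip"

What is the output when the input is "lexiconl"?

The pattern: swap the front and back halves of the string.
Applying that to "lexiconl" gives "conllexi".

conllexi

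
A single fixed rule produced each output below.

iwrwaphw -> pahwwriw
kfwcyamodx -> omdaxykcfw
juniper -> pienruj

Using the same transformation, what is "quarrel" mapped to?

rrealuq

Rule — move the last 3 characters to the front (rotate right by 3), then take characters alternately from the front and the back (1st, last, 2nd, 2nd-last, ...).
So "quarrel" becomes "rrealuq".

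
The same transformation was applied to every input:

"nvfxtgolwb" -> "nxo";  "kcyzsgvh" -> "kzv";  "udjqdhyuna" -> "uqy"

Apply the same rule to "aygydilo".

The pattern: move the last character to the front, then keep one character in every 3, starting at position 2 (positions 2nd, 5th, 8th, ...).
For "aygydilo", step one produces "oaygydil"; step two turns that into "ayl".
(Check on "udjqdhyuna": → "audjqdhyun" → "uqy" ✓)

ayl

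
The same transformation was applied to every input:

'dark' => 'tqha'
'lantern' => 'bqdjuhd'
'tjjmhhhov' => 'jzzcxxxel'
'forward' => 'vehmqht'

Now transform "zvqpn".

plgfd

What's happening: shift every letter 10 places backward in the alphabet (wrapping around).
So "zvqpn" becomes "plgfd".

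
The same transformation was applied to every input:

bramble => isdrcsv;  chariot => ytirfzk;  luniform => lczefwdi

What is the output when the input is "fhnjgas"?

ywaerxj

Each output is the input with this applied: shift every letter 9 places backward in the alphabet (wrapping around), then swap each adjacent pair of characters (1↔2, 3↔4, ...).
On "fhnjgas": the first step gives "wyeaxrj", and the second then gives "ywaerxj".
(Check on "luniform": → "clezwfid" → "lczefwdi" ✓)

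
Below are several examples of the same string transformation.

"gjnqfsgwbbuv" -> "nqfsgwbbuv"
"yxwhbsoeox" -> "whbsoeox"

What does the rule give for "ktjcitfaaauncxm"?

The transformation: delete the first 2 characters.
On "ktjcitfaaauncxm" that produces "jcitfaaauncxm".

jcitfaaauncxm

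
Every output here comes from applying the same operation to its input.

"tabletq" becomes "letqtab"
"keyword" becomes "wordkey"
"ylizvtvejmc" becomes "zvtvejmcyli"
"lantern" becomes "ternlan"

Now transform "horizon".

izonhor

The pattern: move the first 3 characters to the end (rotate left by 3).
"horizon" → "izonhor".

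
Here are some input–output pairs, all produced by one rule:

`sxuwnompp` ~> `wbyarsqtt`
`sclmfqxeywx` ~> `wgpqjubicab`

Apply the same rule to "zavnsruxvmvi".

dezrwvybzqzm

Looking at the pairs, the operation is to shift every letter 4 places forward in the alphabet (wrapping around).
Applying that to "zavnsruxvmvi" gives "dezrwvybzqzm".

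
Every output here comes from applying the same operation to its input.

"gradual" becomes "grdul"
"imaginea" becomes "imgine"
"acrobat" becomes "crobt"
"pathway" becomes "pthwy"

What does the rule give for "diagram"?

In each case the input is transformed by: remove every "a".
On "diagram" that produces "digrm".

digrm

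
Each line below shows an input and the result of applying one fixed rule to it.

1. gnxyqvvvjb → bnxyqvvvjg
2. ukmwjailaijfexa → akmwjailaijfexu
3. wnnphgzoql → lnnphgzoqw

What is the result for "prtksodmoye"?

In each case the input is transformed by: swap the first and last characters.
On "prtksodmoye" that produces "ertksodmoyp".

ertksodmoyp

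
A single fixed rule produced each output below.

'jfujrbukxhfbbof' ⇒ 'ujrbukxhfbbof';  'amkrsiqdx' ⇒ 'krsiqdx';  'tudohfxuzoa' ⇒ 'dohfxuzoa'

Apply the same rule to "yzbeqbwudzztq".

Looking at the pairs, the operation is to delete the first 2 characters.
On "yzbeqbwudzztq" that produces "beqbwudzztq".

beqbwudzztq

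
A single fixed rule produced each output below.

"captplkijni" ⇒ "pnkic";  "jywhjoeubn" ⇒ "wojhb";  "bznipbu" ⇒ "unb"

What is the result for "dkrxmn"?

rmd

The rule is to sort the characters into reverse alphabetical order, then keep every other character starting from the second (positions 2nd, 4th, 6th, ...).
Working it through for "dkrxmn": intermediate "xrnmkd", final "rmd".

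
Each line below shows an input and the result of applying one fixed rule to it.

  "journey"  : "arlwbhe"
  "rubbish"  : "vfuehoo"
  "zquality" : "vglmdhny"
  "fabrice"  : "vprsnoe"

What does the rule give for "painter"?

grecnva

In each case the input is transformed by: shift every letter 13 places forward in the alphabet (wrapping around) — i.e. ROT13, then move the last 3 characters to the front (rotate right by 3).
For "painter", step one produces "cnvagre"; step two turns that into "grecnva".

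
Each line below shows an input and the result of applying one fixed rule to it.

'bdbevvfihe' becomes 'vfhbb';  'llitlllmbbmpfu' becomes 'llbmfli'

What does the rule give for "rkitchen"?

ceri

Rule — move the first 3 characters to the end (rotate left by 3), then keep every other character starting from the second (positions 2nd, 4th, 6th, ...).
So "rkitchen" becomes "ceri".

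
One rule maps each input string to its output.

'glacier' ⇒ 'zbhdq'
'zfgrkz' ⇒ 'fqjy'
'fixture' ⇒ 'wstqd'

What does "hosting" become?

rshmf

The pattern: shift every letter 1 place backward in the alphabet (wrapping around), then delete the first 2 characters.
Working it through for "hosting": intermediate "gnrshmf", final "rshmf".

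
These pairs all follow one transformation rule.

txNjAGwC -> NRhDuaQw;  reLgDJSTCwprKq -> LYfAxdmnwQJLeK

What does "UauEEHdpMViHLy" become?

The rule is to shift every letter 6 places backward in the alphabet (wrapping around), then flip the case of every letter.
Applying that to "UauEEHdpMViHLy" gives "oUOyybXJgpCbfS".

oUOyybXJgpCbfS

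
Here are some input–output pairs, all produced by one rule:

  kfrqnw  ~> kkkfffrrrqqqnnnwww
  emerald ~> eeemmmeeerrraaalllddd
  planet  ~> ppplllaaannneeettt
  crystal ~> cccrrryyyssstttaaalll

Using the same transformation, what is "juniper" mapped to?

Each output is the input with this applied: repeat every character 3 times.
Doing the same to "juniper": "jjjuuunnniiipppeeerrr".

jjjuuunnniiipppeeerrr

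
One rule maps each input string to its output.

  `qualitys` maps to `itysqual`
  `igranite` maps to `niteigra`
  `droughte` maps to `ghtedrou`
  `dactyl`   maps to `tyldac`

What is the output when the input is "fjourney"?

rneyfjou

In each case the input is transformed by: swap the front and back halves of the string.
So "fjourney" becomes "rneyfjou".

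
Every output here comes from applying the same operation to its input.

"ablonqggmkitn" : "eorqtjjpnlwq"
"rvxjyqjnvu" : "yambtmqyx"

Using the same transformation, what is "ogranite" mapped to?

judqlwh

What's happening: shift every letter 3 places forward in the alphabet (wrapping around), then delete the first character.
Starting from "ogranite": after the first operation, "rjudqlwh"; after the second, "judqlwh".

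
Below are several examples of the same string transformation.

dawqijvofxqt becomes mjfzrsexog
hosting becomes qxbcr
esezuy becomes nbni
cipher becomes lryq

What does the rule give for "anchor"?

The pattern: delete the last 2 characters, then shift every letter 9 places forward in the alphabet (wrapping around).
"anchor" → "anch" → "jwlq".

jwlq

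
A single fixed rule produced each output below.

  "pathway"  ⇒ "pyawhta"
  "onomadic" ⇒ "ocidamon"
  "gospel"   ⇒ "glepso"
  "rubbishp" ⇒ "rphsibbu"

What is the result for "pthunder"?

What's happening: move the first character to the end, then reverse the string.
On "pthunder" that produces "prednuht".

prednuht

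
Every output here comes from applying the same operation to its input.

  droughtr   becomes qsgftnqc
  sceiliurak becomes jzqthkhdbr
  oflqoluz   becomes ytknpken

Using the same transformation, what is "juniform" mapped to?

lqnehmti

Looking at the pairs, the operation is to shift every letter 1 place backward in the alphabet (wrapping around), then reverse the string.
Doing the same to "juniform": "lqnehmti".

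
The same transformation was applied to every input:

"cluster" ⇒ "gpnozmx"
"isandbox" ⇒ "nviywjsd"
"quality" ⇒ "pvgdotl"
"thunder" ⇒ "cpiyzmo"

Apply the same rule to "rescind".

What's happening: move the first character to the end, then shift every letter 5 places backward in the alphabet (wrapping around).
Applying both steps to "rescind": "escindr", then "znxdiym".
(Check on "thunder": → "hundert" → "cpiyzmo" ✓)

znxdiym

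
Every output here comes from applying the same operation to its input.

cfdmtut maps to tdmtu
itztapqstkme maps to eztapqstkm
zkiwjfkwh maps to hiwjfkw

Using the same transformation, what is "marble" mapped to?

Looking at the pairs, the operation is to delete the first 2 characters, then move the last character to the front.
Applying both steps to "marble": "rble", then "erbl".

erbl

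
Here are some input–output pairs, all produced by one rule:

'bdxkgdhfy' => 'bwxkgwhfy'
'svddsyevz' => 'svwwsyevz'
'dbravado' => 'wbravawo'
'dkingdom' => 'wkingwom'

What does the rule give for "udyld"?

uwylw

The transformation: replace every "d" with "w".
On "udyld" that produces "uwylw".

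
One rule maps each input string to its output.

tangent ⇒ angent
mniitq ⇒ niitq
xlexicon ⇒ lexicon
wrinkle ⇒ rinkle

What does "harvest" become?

arvest

Looking at the pairs, the operation is to delete the first character.
On "harvest" that produces "arvest".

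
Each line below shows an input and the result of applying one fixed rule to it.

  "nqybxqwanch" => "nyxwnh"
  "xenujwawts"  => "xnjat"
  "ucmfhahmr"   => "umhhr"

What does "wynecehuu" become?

Looking at the pairs, the operation is to keep every other character starting from the first (positions 1st, 3rd, 5th, ...).
On "wynecehuu" that produces "wnchu".

wnchu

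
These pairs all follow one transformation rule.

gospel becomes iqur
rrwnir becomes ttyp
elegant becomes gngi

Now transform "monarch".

The pattern: shift every letter 2 places forward in the alphabet (wrapping around), then keep only the first 4 characters.
"monarch" → "oqpctej" → "oqpc".
(Check on "rrwnir": → "ttypkt" → "ttyp" ✓)

oqpc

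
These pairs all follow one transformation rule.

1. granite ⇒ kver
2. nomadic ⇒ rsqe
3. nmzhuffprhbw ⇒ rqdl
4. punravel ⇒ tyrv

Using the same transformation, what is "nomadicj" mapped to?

rsqe

The rule is to shift every letter 4 places forward in the alphabet (wrapping around), then keep only the first 4 characters.
For "nomadicj", step one produces "rsqehmgn"; step two turns that into "rsqe".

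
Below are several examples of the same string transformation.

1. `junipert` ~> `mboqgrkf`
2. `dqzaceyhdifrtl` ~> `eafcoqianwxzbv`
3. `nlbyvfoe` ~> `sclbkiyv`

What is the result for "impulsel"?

ipbifjmr

Each output is the input with this applied: swap the front and back halves of the string, then shift every letter 3 places backward in the alphabet (wrapping around).
"impulsel" → "lselimpu" → "ipbifjmr".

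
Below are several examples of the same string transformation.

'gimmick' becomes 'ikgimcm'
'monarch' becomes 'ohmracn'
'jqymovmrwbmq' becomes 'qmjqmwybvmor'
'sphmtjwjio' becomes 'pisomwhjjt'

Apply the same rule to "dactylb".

Looking at the pairs, the operation is to swap each adjacent pair of characters (1↔2, 3↔4, ...), then take characters alternately from the front and the back (1st, last, 2nd, 2nd-last, ...).
Applying both steps to "dactylb": "adtclyb", then "abdytlc".

abdytlc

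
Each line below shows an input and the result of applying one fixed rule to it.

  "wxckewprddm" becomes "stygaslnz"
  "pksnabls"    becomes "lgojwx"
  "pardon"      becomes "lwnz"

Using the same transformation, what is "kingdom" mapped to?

gejcz

What's happening: shift every letter 4 places backward in the alphabet (wrapping around), then delete the last 2 characters.
For "kingdom", step one produces "gejczki"; step two turns that into "gejcz".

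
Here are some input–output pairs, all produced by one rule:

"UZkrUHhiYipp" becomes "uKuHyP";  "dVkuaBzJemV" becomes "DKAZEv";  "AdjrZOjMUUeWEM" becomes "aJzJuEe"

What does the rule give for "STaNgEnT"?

What's happening: flip the case of every letter, then keep every other character starting from the first (positions 1st, 3rd, 5th, ...).
Applying both steps to "STaNgEnT": "stAnGeNt", then "sAGN".

sAGN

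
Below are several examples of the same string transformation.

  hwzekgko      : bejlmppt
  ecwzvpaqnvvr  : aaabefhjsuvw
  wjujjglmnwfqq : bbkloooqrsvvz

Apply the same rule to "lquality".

Each output is the input with this applied: shift every letter 5 places forward in the alphabet (wrapping around), then sort the characters into alphabetical order.
Working it through for "lquality": intermediate "qvzfqnyd", final "dfnqqvyz".

dfnqqvyz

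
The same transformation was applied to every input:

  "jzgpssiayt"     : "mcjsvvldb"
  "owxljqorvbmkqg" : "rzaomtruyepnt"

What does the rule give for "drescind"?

The pattern: shift every letter 3 places forward in the alphabet (wrapping around), then delete the last character.
"drescind" → "guhvflq".
(Check on "jzgpssiayt": → "mcjsvvldbw" → "mcjsvvldb" ✓)

guhvflq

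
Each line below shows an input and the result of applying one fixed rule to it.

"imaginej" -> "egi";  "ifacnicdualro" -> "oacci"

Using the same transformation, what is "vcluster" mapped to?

euv

Rule — keep one character in every 3, starting at position 1 (positions 1st, 4th, 7th, ...), then reverse the string.
So "vcluster" becomes "euv".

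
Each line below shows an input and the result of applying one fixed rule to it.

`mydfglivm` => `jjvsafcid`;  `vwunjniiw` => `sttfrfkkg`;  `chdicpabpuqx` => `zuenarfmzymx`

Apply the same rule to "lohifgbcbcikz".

iwlheffzcydzy

The rule is to shift every letter 3 places backward in the alphabet (wrapping around), then take characters alternately from the front and the back (1st, last, 2nd, 2nd-last, ...).
On "lohifgbcbcikz" that produces "iwlheffzcydzy".
(Check on "vwunjniiw": → "strkgkfft" → "sttfrfkkg" ✓)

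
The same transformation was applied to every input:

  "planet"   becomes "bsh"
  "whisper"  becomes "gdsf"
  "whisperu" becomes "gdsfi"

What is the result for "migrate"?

fohs

The rule is to shift every letter 12 places backward in the alphabet (wrapping around), then delete the first 3 characters.
"migrate" → "awufohs" → "fohs".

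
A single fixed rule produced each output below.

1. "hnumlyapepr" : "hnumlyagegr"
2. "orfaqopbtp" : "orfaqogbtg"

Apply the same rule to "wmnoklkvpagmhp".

In each case the input is transformed by: replace every "p" with "g".
For "wmnoklkvpagmhp" the result is "wmnoklkvgagmhg".

wmnoklkvgagmhg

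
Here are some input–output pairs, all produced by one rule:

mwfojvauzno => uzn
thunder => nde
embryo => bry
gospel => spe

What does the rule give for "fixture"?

The rule is to move the last character to the front, then keep only the last 3 characters.
Applying both steps to "fixture": "efixtur", then "tur".

tur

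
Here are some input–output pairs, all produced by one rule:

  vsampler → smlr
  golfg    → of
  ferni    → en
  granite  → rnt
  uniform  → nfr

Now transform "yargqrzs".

Rule — keep every other character starting from the second (positions 2nd, 4th, 6th, ...).
Doing the same to "yargqrzs": "agrs".

agrs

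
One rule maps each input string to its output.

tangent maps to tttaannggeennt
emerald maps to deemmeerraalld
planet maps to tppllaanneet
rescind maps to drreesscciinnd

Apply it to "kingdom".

mkkiinnggddoom

The pattern: double every character, then move the last character to the front.
Working it through for "kingdom": intermediate "kkiinnggddoomm", final "mkkiinnggddoom".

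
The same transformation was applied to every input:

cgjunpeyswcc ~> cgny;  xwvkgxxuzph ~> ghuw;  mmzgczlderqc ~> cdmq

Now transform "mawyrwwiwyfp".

afir

The rule is to keep one character in every 3, starting at position 2 (positions 2nd, 5th, 8th, ...), then sort the characters into alphabetical order.
Starting from "mawyrwwiwyfp": after the first operation, "arif"; after the second, "afir".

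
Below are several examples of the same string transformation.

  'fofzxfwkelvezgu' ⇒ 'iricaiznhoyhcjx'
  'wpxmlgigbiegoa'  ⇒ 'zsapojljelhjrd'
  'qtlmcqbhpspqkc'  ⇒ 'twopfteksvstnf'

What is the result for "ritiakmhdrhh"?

ulwldnpkgukk

Looking at the pairs, the operation is to shift every letter 3 places forward in the alphabet (wrapping around).
On "ritiakmhdrhh" that produces "ulwldnpkgukk".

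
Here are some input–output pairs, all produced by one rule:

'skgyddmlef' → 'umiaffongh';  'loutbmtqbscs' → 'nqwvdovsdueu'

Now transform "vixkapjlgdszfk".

xkzmcrlnifubhm

In each case the input is transformed by: shift every letter 2 places forward in the alphabet (wrapping around).
On "vixkapjlgdszfk" that produces "xkzmcrlnifubhm".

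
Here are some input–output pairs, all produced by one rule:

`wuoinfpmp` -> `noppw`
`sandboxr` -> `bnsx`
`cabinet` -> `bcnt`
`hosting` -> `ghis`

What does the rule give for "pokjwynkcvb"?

bcknpw

The rule is to keep every other character starting from the first (positions 1st, 3rd, 5th, ...), then sort the characters into alphabetical order.
Doing the same to "pokjwynkcvb": "bcknpw".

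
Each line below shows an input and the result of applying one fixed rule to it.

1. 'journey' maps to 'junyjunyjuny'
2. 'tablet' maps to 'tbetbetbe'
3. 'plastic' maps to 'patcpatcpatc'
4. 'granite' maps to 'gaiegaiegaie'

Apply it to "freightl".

The pattern: keep every other character starting from the first (positions 1st, 3rd, 5th, ...), then write the whole string 3 times in a row.
Applying both steps to "freightl": "fegt", then "fegtfegtfegt".

fegtfegtfegt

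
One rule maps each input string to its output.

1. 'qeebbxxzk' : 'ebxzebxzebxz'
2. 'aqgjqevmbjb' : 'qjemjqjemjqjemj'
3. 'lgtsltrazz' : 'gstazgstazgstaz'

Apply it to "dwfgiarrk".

wgarwgarwgar

Rule — keep every other character starting from the second (positions 2nd, 4th, 6th, ...), then write the whole string 3 times in a row.
On "dwfgiarrk": the first step gives "wgar", and the second then gives "wgarwgarwgar".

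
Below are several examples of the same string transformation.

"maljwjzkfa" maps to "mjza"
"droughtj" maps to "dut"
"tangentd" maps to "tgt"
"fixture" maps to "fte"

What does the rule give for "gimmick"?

gmk

The transformation: keep one character in every 3, starting at position 1 (positions 1st, 4th, 7th, ...).
Applying that to "gimmick" gives "gmk".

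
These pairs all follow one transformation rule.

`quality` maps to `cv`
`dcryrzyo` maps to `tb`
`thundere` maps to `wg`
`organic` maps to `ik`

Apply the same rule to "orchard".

The transformation: shift every letter 2 places forward in the alphabet (wrapping around), then keep one character in every 3, starting at position 3 (positions 3rd, 6th, 9th, ...).
For "orchard", step one produces "qtejctf"; step two turns that into "et".
(Check on "quality": → "swcnkva" → "cv" ✓)

et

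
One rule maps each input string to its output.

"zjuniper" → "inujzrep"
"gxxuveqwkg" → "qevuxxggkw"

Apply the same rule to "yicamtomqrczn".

rqmotmaciynzc

The transformation: reverse the string, then move the first 3 characters to the end (rotate left by 3).
"yicamtomqrczn" → "nzcrqmotmaciy" → "rqmotmaciynzc".
(Check on "gxxuveqwkg": → "gkwqevuxxg" → "qevuxxggkw" ✓)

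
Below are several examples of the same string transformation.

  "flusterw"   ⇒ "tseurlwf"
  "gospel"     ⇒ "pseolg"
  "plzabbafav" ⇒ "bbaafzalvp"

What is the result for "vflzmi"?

zlmfiv

In each case the input is transformed by: swap the front and back halves of the string, then take characters alternately from the front and the back (1st, last, 2nd, 2nd-last, ...).
For "vflzmi" the result is "zlmfiv".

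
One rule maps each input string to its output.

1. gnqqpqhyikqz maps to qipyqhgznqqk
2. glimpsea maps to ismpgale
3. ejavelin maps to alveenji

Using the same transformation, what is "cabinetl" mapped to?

The pattern: take characters alternately from the front and the back (1st, last, 2nd, 2nd-last, ...), then swap the front and back halves of the string.
Applying both steps to "cabinetl": "clatbein", then "beinclat".

beinclat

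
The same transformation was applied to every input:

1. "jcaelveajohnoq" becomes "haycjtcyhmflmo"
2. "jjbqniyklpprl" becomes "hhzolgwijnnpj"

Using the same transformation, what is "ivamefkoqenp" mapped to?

The rule is to shift every letter 2 places backward in the alphabet (wrapping around).
"ivamefkoqenp" → "gtykcdimocln".

gtykcdimocln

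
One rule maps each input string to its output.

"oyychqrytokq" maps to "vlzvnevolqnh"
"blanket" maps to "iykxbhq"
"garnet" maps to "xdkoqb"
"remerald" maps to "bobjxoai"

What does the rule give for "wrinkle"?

The transformation: shift every letter 3 places backward in the alphabet (wrapping around), then swap each adjacent pair of characters (1↔2, 3↔4, ...).
"wrinkle" → "tofkhib" → "otkfihb".

otkfihb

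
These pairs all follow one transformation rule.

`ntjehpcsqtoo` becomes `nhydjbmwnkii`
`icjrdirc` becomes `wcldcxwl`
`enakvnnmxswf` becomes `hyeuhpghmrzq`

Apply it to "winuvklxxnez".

Rule — shift every letter 6 places backward in the alphabet (wrapping around), then swap each adjacent pair of characters (1↔2, 3↔4, ...).
On "winuvklxxnez": the first step gives "qchopefrrhyt", and the second then gives "cqoheprfhrty".

cqoheprfhrty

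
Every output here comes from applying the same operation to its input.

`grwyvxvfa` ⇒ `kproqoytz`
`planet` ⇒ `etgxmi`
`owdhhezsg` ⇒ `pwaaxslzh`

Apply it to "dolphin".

The pattern: move the first character to the end, then shift every letter 7 places backward in the alphabet (wrapping around).
On "dolphin": the first step gives "olphind", and the second then gives "heiabgw".

heiabgw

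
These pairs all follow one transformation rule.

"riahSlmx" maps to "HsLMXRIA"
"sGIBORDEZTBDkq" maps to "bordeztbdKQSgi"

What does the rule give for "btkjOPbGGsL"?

The transformation: flip the case of every letter, then move the first 3 characters to the end (rotate left by 3).
Starting from "btkjOPbGGsL": after the first operation, "BTKJopBggSl"; after the second, "JopBggSlBTK".

JopBggSlBTK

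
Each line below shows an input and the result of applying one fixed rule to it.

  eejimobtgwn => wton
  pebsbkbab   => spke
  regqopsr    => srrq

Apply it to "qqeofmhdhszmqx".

zxsq

The transformation: sort the characters into reverse alphabetical order, then keep only the first 4 characters.
"qqeofmhdhszmqx" → "zxsqqqommhhfed" → "zxsq".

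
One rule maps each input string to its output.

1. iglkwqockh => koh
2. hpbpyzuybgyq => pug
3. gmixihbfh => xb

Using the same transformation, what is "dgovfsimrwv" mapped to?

viw

Each output is the input with this applied: delete the first 2 characters, then keep one character in every 3, starting at position 2 (positions 2nd, 5th, 8th, ...).
For "dgovfsimrwv", step one produces "ovfsimrwv"; step two turns that into "viw".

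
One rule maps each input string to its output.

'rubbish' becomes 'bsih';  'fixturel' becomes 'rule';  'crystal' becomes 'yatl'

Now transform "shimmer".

iemr

What's happening: swap each adjacent pair of characters (1↔2, 3↔4, ...), then keep only the last 4 characters.
For "shimmer" the result is "iemr".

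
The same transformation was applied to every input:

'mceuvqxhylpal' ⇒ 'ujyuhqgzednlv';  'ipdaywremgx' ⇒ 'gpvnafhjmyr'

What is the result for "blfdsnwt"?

cfwbmouk

What's happening: shift every letter 9 places forward in the alphabet (wrapping around), then reverse the string.
"blfdsnwt" → "kuombwfc" → "cfwbmouk".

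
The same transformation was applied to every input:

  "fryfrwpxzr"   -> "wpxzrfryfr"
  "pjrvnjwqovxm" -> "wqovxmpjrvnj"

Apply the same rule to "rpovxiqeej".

The transformation: swap the front and back halves of the string.
Doing the same to "rpovxiqeej": "iqeejrpovx".

iqeejrpovx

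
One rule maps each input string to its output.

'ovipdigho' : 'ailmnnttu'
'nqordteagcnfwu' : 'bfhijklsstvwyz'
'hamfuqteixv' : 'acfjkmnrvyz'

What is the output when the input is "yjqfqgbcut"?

dghklovvyz

In each case the input is transformed by: shift every letter 5 places forward in the alphabet (wrapping around), then sort the characters into alphabetical order.
On "yjqfqgbcut": the first step gives "dovkvlghzy", and the second then gives "dghklovvyz".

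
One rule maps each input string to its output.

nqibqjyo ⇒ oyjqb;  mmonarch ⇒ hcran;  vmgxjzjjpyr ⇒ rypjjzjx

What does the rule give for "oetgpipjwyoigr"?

Each output is the input with this applied: delete the first 3 characters, then reverse the string.
For "oetgpipjwyoigr", step one produces "gpipjwyoigr"; step two turns that into "rgioywjpipg".
(Check on "mmonarch": → "narch" → "hcran" ✓)

rgioywjpipg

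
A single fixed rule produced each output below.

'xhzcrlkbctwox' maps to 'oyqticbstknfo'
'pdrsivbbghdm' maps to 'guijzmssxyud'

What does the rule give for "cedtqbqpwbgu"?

Each output is the input with this applied: shift every letter 9 places backward in the alphabet (wrapping around).
Applying that to "cedtqbqpwbgu" gives "tvukhshgnsxl".

tvukhshgnsxl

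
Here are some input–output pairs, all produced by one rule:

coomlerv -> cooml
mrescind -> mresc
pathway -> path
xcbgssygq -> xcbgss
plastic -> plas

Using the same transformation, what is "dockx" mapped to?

do

Looking at the pairs, the operation is to delete the last 3 characters.
On "dockx" that produces "do".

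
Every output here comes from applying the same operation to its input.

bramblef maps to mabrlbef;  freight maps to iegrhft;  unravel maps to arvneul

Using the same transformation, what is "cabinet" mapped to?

ibnaect

In each case the input is transformed by: move the first 3 characters to the end (rotate left by 3), then take characters alternately from the front and the back (1st, last, 2nd, 2nd-last, ...).
Starting from "cabinet": after the first operation, "inetcab"; after the second, "ibnaect".
(Check on "unravel": → "avelunr" → "arvneul" ✓)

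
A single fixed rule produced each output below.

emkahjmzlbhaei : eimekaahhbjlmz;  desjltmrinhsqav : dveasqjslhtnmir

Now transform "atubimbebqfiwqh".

The transformation: take characters alternately from the front and the back (1st, last, 2nd, 2nd-last, ...).
Doing the same to "atubimbebqfiwqh": "ahtquwbiifmqbbe".

ahtquwbiifmqbbe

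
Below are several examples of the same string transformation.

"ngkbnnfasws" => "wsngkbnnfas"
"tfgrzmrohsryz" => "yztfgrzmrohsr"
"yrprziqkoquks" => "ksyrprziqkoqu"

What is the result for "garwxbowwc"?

wcgarwxbow

What's happening: move the last 2 characters to the front (rotate right by 2).
Applying that to "garwxbowwc" gives "wcgarwxbow".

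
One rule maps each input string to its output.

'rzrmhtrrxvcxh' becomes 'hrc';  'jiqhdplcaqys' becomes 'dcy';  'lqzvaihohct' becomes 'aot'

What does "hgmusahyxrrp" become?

syr

The pattern: delete the first 3 characters, then keep one character in every 3, starting at position 2 (positions 2nd, 5th, 8th, ...).
Working it through for "hgmusahyxrrp": intermediate "usahyxrrp", final "syr".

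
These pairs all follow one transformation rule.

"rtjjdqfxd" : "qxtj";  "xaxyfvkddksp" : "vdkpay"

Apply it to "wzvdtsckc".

The transformation: keep every other character starting from the second (positions 2nd, 4th, 6th, ...), then move the first 2 characters to the end (rotate left by 2).
Doing the same to "wzvdtsckc": "skzd".
(Check on "rtjjdqfxd": → "tjqx" → "qxtj" ✓)

skzd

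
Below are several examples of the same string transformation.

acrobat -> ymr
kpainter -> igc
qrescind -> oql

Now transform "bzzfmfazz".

The transformation: keep one character in every 3, starting at position 1 (positions 1st, 4th, 7th, ...), then shift every letter 2 places backward in the alphabet (wrapping around).
Starting from "bzzfmfazz": after the first operation, "bfa"; after the second, "zdy".

zdy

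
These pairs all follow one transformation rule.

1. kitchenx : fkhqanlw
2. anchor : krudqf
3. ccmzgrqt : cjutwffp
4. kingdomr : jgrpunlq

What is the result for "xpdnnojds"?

qqrmgvasg

Each output is the input with this applied: shift every letter 3 places forward in the alphabet (wrapping around), then move the first 3 characters to the end (rotate left by 3).
Starting from "xpdnnojds": after the first operation, "asgqqrmgv"; after the second, "qqrmgvasg".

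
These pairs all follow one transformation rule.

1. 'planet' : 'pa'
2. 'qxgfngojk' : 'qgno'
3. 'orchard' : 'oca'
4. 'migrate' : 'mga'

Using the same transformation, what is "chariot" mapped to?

cai

In each case the input is transformed by: keep every other character starting from the first (positions 1st, 3rd, 5th, ...), then delete the last character.
Starting from "chariot": after the first operation, "cait"; after the second, "cai".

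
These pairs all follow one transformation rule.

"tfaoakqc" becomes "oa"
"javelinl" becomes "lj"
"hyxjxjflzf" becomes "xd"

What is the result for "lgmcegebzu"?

xs

The transformation: shift every letter 2 places backward in the alphabet (wrapping around), then keep only the last 2 characters.
So "lgmcegebzu" becomes "xs".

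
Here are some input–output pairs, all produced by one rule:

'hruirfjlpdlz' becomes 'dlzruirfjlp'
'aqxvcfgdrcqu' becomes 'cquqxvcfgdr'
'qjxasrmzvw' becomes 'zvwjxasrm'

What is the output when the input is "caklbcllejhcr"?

What's happening: delete the first character, then move the last 3 characters to the front (rotate right by 3).
Applying that to "caklbcllejhcr" gives "hcraklbcllej".

hcraklbcllej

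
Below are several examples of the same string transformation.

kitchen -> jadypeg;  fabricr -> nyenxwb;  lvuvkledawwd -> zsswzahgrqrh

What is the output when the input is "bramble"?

ahxiwnx

The rule is to shift every letter 4 places backward in the alphabet (wrapping around), then reverse the string.
"bramble" → "xnwixha" → "ahxiwnx".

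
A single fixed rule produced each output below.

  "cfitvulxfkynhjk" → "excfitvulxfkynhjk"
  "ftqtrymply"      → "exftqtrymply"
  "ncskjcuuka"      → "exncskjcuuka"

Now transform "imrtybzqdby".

eximrtybzqdby

The pattern: prepend "ex".
So "imrtybzqdby" becomes "eximrtybzqdby".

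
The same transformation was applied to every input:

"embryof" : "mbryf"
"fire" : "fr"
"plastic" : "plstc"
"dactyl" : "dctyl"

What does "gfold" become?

gfld

Looking at the pairs, the operation is to remove every vowel.
For "gfold" the result is "gfld".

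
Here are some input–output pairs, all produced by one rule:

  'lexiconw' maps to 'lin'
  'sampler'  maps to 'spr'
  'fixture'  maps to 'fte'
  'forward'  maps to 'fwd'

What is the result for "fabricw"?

Looking at the pairs, the operation is to keep one character in every 3, starting at position 1 (positions 1st, 4th, 7th, ...).
So "fabricw" becomes "frw".

frw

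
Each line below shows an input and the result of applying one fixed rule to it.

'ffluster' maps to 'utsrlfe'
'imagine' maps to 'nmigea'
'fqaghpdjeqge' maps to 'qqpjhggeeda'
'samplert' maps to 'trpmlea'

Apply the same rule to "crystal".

ytsrla

The pattern: delete the first character, then sort the characters into reverse alphabetical order.
On "crystal": the first step gives "rystal", and the second then gives "ytsrla".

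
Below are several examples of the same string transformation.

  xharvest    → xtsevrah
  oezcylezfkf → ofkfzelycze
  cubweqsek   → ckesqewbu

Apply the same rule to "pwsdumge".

pegmudsw

Looking at the pairs, the operation is to reverse the string, then move the last character to the front.
Starting from "pwsdumge": after the first operation, "egmudswp"; after the second, "pegmudsw".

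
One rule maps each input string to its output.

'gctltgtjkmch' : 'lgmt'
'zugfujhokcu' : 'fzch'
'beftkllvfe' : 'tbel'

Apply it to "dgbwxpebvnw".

The pattern: keep one character in every 3, starting at position 1 (positions 1st, 4th, 7th, ...), then swap each adjacent pair of characters (1↔2, 3↔4, ...).
Applying both steps to "dgbwxpebvnw": "dwen", then "wdne".

wdne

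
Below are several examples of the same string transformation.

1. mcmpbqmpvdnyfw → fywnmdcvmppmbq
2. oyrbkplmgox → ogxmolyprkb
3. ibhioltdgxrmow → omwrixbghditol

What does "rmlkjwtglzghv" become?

The rule is to move the last 2 characters to the front (rotate right by 2), then take characters alternately from the front and the back (1st, last, 2nd, 2nd-last, ...).
Starting from "rmlkjwtglzghv": after the first operation, "hvrmlkjwtglzg"; after the second, "hgvzrlmgltkwj".

hgvzrlmgltkwj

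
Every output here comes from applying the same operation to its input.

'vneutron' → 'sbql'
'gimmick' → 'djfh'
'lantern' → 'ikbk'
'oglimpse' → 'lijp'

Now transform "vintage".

In each case the input is transformed by: shift every letter 3 places backward in the alphabet (wrapping around), then keep every other character starting from the first (positions 1st, 3rd, 5th, ...).
"vintage" → "sfkqxdb" → "skxb".
(Check on "gimmick": → "dfjjfzh" → "djfh" ✓)

skxb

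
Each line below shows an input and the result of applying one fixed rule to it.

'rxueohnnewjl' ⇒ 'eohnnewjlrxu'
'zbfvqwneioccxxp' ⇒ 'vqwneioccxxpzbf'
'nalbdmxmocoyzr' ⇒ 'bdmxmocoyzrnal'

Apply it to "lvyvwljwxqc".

vwljwxqclvy

What's happening: move the first 3 characters to the end (rotate left by 3).
Applying that to "lvyvwljwxqc" gives "vwljwxqclvy".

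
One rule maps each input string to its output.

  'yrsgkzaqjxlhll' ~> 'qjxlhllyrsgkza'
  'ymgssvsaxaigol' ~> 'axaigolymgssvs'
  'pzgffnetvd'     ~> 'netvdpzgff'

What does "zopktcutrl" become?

cutrlzopkt

Each output is the input with this applied: swap the front and back halves of the string.
Doing the same to "zopktcutrl": "cutrlzopkt".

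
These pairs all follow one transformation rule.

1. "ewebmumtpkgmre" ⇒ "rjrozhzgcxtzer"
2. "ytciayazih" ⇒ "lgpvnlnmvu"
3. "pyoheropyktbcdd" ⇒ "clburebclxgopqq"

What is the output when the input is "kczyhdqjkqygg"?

In each case the input is transformed by: shift every letter 13 places forward in the alphabet (wrapping around) — i.e. ROT13.
"kczyhdqjkqygg" → "xpmluqdwxdltt".

xpmluqdwxdltt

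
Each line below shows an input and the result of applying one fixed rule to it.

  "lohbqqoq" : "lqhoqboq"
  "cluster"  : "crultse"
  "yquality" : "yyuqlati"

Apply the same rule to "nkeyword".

The rule is to move the last character to the front, then swap each adjacent pair of characters (1↔2, 3↔4, ...).
Applying both steps to "nkeyword": "dnkeywor", then "ndekwyro".
(Check on "cluster": → "rcluste" → "crultse" ✓)

ndekwyro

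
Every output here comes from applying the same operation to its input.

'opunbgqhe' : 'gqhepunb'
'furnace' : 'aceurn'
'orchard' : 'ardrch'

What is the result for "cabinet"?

In each case the input is transformed by: delete the first character, then swap the front and back halves of the string.
Working it through for "cabinet": intermediate "abinet", final "netabi".

netabi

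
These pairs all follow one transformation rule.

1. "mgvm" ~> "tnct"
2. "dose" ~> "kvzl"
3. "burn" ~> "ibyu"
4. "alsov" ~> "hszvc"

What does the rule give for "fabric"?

In each case the input is transformed by: shift every letter 7 places forward in the alphabet (wrapping around).
Doing the same to "fabric": "mhiypj".

mhiypj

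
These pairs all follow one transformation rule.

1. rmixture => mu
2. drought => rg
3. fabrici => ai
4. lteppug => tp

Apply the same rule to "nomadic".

od

Rule — take characters alternately from the front and the back (1st, last, 2nd, 2nd-last, ...), then keep one character in every 3, starting at position 3 (positions 3rd, 6th, 9th, ...).
"nomadic" → "ncoimda" → "od".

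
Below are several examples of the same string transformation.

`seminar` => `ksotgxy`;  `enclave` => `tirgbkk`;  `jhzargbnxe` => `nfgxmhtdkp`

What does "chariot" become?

ngxouzi

The transformation: shift every letter 6 places forward in the alphabet (wrapping around), then move the first character to the end.
Starting from "chariot": after the first operation, "ingxouz"; after the second, "ngxouzi".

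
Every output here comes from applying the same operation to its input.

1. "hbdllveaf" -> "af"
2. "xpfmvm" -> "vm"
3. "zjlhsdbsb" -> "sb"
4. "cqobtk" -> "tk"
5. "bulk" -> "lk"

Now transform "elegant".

nt

Rule — keep only the last 2 characters.
"elegant" → "nt".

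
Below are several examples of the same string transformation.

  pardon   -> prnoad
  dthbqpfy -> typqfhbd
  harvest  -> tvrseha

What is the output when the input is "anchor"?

The rule is to sort the characters into reverse alphabetical order, then swap each adjacent pair of characters (1↔2, 3↔4, ...).
Starting from "anchor": after the first operation, "ronhca"; after the second, "orhnac".

orhnac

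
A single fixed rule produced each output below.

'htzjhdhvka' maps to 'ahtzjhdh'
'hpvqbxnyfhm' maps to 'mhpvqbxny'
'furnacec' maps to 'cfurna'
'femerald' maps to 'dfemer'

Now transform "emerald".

What's happening: move the last 3 characters to the front (rotate right by 3), then delete the first 2 characters.
Working it through for "emerald": intermediate "aldemer", final "demer".

demer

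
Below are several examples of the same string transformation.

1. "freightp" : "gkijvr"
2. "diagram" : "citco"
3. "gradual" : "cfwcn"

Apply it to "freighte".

Each output is the input with this applied: shift every letter 2 places forward in the alphabet (wrapping around), then delete the first 2 characters.
Working it through for "freighte": intermediate "htgkijvg", final "gkijvg".

gkijvg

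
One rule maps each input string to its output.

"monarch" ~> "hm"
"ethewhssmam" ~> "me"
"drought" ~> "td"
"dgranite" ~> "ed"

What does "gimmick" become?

kg

What's happening: move the first character to the end, then keep only the last 2 characters.
Applying both steps to "gimmick": "immickg", then "kg".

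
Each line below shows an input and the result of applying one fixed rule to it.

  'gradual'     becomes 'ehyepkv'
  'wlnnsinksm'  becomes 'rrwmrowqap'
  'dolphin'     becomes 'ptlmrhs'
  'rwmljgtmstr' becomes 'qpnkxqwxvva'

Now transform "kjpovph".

tsztlon

The pattern: move the first 2 characters to the end (rotate left by 2), then shift every letter 4 places forward in the alphabet (wrapping around).
So "kjpovph" becomes "tsztlon".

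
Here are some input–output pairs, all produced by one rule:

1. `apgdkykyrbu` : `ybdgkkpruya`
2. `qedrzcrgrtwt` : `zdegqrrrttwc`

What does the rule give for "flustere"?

ueflrste

The transformation: sort the characters into alphabetical order, then swap the first and last characters.
"flustere" → "eeflrstu" → "ueflrste".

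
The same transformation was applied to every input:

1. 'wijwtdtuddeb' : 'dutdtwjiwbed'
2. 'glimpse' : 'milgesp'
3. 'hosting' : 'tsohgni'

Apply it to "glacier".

Each output is the input with this applied: move the last 3 characters to the front (rotate right by 3), then reverse the string.
So "glacier" becomes "calgrei".

calgrei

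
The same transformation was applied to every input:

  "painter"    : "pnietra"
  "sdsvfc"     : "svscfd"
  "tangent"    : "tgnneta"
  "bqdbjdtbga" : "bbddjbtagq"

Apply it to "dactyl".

dtclya

Each output is the input with this applied: swap each adjacent pair of characters (1↔2, 3↔4, ...), then move the first character to the end.
Working it through for "dactyl": intermediate "adtcly", final "dtclya".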